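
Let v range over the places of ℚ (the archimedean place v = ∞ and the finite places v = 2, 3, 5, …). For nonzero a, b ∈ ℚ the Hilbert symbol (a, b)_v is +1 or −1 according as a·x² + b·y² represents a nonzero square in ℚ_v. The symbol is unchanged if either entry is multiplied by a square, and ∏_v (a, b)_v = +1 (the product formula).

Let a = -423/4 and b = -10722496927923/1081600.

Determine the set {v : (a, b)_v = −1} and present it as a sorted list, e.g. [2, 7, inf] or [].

Mod squares: a ≡ -47, b ≡ -82203. Check v ∈ {∞, 2, 3, 5, 11, 13, 47, 53}.
v=2: v_2(a)=-2, v_2(b)=-8; units ≡ 1, 5 (mod 8); ε·ε+αω+βω = 0·0+-2·1+-8·0 ≡ 0  ⇒  (a,b)_2 = +1.
v=53: a=53^0·(≡40), b=53^1·(≡41) mod 53; (40|53)=+1, (41|53)=-1; (−1)^{0·1·26}·(+1)^1·(-1)^0 = +1.
v=11: a=11^0·(≡7), b=11^1·(≡10) mod 11; (7|11)=-1, (10|11)=-1; (−1)^{0·1·5}·(-1)^1·(-1)^0 = -1.
v=3: a=3^2·(≡1), b=3^11·(≡1) mod 3; (1|3)=+1, (1|3)=+1; (−1)^{2·11·1}·(+1)^11·(+1)^2 = +1.
v=5: a=5^0·(≡3), b=5^-2·(≡3) mod 5; (3|5)=-1, (3|5)=-1; (−1)^{0·-2·2}·(-1)^-2·(-1)^0 = +1.
v=13: a=13^0·(≡8), b=13^-2·(≡3) mod 13; (8|13)=-1, (3|13)=+1; (−1)^{0·-2·6}·(-1)^-2·(+1)^0 = +1.
v=47: a=47^1·(≡33), b=47^3·(≡24) mod 47; (33|47)=-1, (24|47)=+1; (−1)^{1·3·23}·(-1)^3·(+1)^1 = +1.
v=∞: -47 < 0 and -82203 < 0  ⇒  (a,b)_∞ = -1.
Ram(-47, -82203) = {11, ∞}; no ℚ_11-point on the conic.

[11, inf]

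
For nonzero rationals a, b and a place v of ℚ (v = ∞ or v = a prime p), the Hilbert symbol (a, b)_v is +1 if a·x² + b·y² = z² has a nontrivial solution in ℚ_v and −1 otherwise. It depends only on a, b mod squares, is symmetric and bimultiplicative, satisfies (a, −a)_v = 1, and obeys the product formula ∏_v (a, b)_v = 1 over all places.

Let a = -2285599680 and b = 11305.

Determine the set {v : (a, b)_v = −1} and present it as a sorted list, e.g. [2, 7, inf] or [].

Mod squares: a ≡ -440895, b ≡ 11305. Check v ∈ {∞, 2, 3, 5, 7, 13, 17, 19}.
v=13: a=13^1·(≡7), b=13^0·(≡8) mod 13; (7|13)=-1, (8|13)=-1; (−1)^{1·0·6}·(-1)^0·(-1)^1 = -1.
v=17: a=17^1·(≡10), b=17^1·(≡2) mod 17; (10|17)=-1, (2|17)=+1; (−1)^{1·1·8}·(-1)^1·(+1)^1 = -1.
v=5: a=5^1·(≡4), b=5^1·(≡1) mod 5; (4|5)=+1, (1|5)=+1; (−1)^{1·1·2}·(+1)^1·(+1)^1 = +1.
v=3: a=3^5·(≡2), b=3^0·(≡1) mod 3; (2|3)=-1, (1|3)=+1; (−1)^{5·0·1}·(-1)^0·(+1)^5 = +1.
v=7: a=7^1·(≡4), b=7^1·(≡5) mod 7; (4|7)=+1, (5|7)=-1; (−1)^{1·1·3}·(+1)^1·(-1)^1 = +1.
v=∞: -440895 < 0 and 11305 > 0  ⇒  (a,b)_∞ = +1.
v=19: a=19^1·(≡18), b=19^1·(≡6) mod 19; (18|19)=-1, (6|19)=+1; (−1)^{1·1·9}·(-1)^1·(+1)^1 = +1.
v=2: v_2(a)=6, v_2(b)=0; units ≡ 1, 1 (mod 8); ε·ε+αω+βω = 0·0+6·0+0·0 ≡ 0  ⇒  (a,b)_2 = +1.
Ram(-440895, 11305) = {13, 17}; no ℚ_13-point on the conic.

[13, 17]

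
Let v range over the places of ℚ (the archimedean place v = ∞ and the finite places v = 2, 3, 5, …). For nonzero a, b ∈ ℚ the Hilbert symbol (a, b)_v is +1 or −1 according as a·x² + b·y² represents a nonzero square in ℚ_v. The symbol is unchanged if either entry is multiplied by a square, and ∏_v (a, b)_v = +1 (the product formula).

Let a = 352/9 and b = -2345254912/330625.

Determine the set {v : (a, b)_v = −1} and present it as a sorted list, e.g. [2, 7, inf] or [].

(a, b) ≡ (22, -7) mod (ℚ^×)²; places V = {2, 3, 5, 7, 11, 13, 23, ∞}.
(a,b)_2: α=5, β=14; u≡3, v≡1 (mod 8); ε(u)ε(v)=1·0, αω(v)=5·0, βω(u)=14·1; sum ≡ 0  ⇒  +1.
(a,b)_23: α=0, u≡11; β=-2, v≡18 (mod 23); (11|23)=-1, (18|23)=+1; sign (−1)^0·-1^-2·+1^0 = +1.
(a,b)_11: α=1, u≡6; β=2, v≡4 (mod 11); (6|11)=-1, (4|11)=+1; sign (−1)^0·-1^2·+1^1 = +1.
(a,b)_7: α=0, u≡1; β=1, v≡6 (mod 7); (1|7)=+1, (6|7)=-1; sign (−1)^0·+1^1·-1^0 = +1.
(a,b)_3: α=-2, u≡1; β=0, v≡2 (mod 3); (1|3)=+1, (2|3)=-1; sign (−1)^0·+1^0·-1^-2 = +1.
(a,b)_5: α=0, u≡3; β=-4, v≡2 (mod 5); (3|5)=-1, (2|5)=-1; sign (−1)^0·-1^-4·-1^0 = +1.
(a,b)_∞: sgn(22)=+, sgn(-7)=−, so +1.
(a,b)_13: α=0, u≡3; β=2, v≡2 (mod 13); (3|13)=+1, (2|13)=-1; sign (−1)^0·+1^2·-1^0 = +1.
Ram(a, b) = ∅: the form 22·x² + -7·y² − z² is isotropic over every ℚ_v, so by Hasse–Minkowski it is isotropic over ℚ.

[]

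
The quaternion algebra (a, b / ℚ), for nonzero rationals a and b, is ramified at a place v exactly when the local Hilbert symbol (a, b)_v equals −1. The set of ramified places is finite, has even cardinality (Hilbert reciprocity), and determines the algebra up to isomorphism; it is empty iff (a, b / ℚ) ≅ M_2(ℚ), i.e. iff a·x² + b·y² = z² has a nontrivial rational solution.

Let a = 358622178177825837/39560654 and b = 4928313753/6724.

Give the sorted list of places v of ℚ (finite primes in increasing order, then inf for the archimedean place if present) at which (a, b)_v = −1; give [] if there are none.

[3, 7, 31, 37]

(a, b) ≡ (518, 399993) mod (ℚ^×)²; places V = {2, 3, 7, 11, 17, 23, 31, 37, 41, ∞}.
(a,b)_3: α=6, u≡2; β=3, v≡2 (mod 3); (2|3)=-1, (2|3)=-1; sign (−1)^0·-1^3·-1^6 = -1.
(a,b)_11: α=2, u≡4; β=1, v≡10 (mod 11); (4|11)=+1, (10|11)=-1; sign (−1)^0·+1^1·-1^2 = +1.
(a,b)_37: α=3, u≡32; β=2, v≡20 (mod 37); (32|37)=-1, (20|37)=-1; sign (−1)^0·-1^2·-1^3 = -1.
(a,b)_23: α=0, u≡3; β=1, v≡6 (mod 23); (3|23)=+1, (6|23)=+1; sign (−1)^0·+1^1·+1^0 = +1.
(a,b)_∞: sgn(518)=+, sgn(399993)=+, so +1.
(a,b)_2: α=-1, β=-2; u≡3, v≡1 (mod 8); ε(u)ε(v)=1·0, αω(v)=-1·0, βω(u)=-2·1; sum ≡ 0  ⇒  +1.
(a,b)_31: α=2, u≡22; β=1, v≡19 (mod 31); (22|31)=-1, (19|31)=+1; sign (−1)^0·-1^1·+1^2 = -1.
(a,b)_41: α=-4, u≡38; β=-2, v≡15 (mod 41); (38|41)=-1, (15|41)=-1; sign (−1)^0·-1^-2·-1^-4 = +1.
(a,b)_17: α=4, u≡13; β=1, v≡9 (mod 17); (13|17)=+1, (9|17)=+1; sign (−1)^0·+1^1·+1^4 = +1.
(a,b)_7: α=-1, u≡1; β=0, v≡5 (mod 7); (1|7)=+1, (5|7)=-1; sign (−1)^0·+1^0·-1^-1 = -1.
Ram(518, 399993) = {3, 7, 31, 37}; no ℚ_3-point on the conic.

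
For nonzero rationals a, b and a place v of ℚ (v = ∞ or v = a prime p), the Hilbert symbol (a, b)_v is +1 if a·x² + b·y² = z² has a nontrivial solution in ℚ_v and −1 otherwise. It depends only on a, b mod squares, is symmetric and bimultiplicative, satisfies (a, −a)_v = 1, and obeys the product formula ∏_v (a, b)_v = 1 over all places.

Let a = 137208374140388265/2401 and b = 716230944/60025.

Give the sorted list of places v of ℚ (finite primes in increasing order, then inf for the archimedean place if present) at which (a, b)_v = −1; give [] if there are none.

(a, b) ≡ (2465, 41106) mod (ℚ^×)²; places V = {2, 3, 5, 7, 11, 13, 17, 29, 31, ∞}.
(a,b)_31: α=2, u≡18; β=1, v≡26 (mod 31); (18|31)=+1, (26|31)=-1; sign (−1)^0·+1^1·-1^2 = +1.
(a,b)_17: α=3, u≡1; β=1, v≡2 (mod 17); (1|17)=+1, (2|17)=+1; sign (−1)^0·+1^1·+1^3 = +1.
(a,b)_2: α=0, β=5; u≡1, v≡1 (mod 8); ε(u)ε(v)=0·0, αω(v)=0·0, βω(u)=5·0; sum ≡ 0  ⇒  +1.
(a,b)_29: α=1, u≡15; β=0, v≡13 (mod 29); (15|29)=-1, (13|29)=+1; sign (−1)^0·-1^0·+1^1 = +1.
(a,b)_3: α=4, u≡2; β=3, v≡1 (mod 3); (2|3)=-1, (1|3)=+1; sign (−1)^0·-1^3·+1^4 = -1.
(a,b)_∞: sgn(2465)=+, sgn(41106)=+, so +1.
(a,b)_7: α=-4, u≡1; β=-4, v≡4 (mod 7); (1|7)=+1, (4|7)=+1; sign (−1)^0·+1^-4·+1^-4 = +1.
(a,b)_11: α=4, u≡9; β=2, v≡6 (mod 11); (9|11)=+1, (6|11)=-1; sign (−1)^0·+1^2·-1^4 = +1.
(a,b)_13: α=2, u≡2; β=1, v≡3 (mod 13); (2|13)=-1, (3|13)=+1; sign (−1)^0·-1^1·+1^2 = -1.
(a,b)_5: α=1, u≡3; β=-2, v≡4 (mod 5); (3|5)=-1, (4|5)=+1; sign (−1)^0·-1^-2·+1^1 = +1.
Ram(2465, 41106) = {3, 13}; no ℚ_3-point on the conic.

[3, 13]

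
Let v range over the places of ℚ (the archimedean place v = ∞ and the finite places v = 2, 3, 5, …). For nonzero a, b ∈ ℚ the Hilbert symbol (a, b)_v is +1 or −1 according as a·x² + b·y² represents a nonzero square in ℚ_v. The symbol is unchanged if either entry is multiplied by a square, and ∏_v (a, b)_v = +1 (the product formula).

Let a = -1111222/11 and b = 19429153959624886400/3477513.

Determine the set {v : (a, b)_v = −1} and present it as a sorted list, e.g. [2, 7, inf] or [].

(a, b) ≡ (-249458, 312018) mod (ℚ^×)²; places V = {2, 3, 5, 7, 11, 13, 17, 19, 23, 29, ∞}.
(a,b)_3: α=0, u≡1; β=-1, v≡2 (mod 3); (1|3)=+1, (2|3)=-1; sign (−1)^0·+1^-1·-1^0 = +1.
(a,b)_7: α=2, u≡4; β=3, v≡5 (mod 7); (4|7)=+1, (5|7)=-1; sign (−1)^0·+1^3·-1^2 = +1.
(a,b)_29: α=1, u≡15; β=4, v≡9 (mod 29); (15|29)=-1, (9|29)=+1; sign (−1)^0·-1^4·+1^1 = +1.
(a,b)_5: α=0, u≡3; β=2, v≡2 (mod 5); (3|5)=-1, (2|5)=-1; sign (−1)^0·-1^2·-1^0 = +1.
(a,b)_19: α=0, u≡8; β=-3, v≡5 (mod 19); (8|19)=-1, (5|19)=+1; sign (−1)^0·-1^-3·+1^0 = -1.
(a,b)_∞: sgn(-249458)=−, sgn(312018)=+, so +1.
(a,b)_17: α=1, u≡3; β=1, v≡14 (mod 17); (3|17)=-1, (14|17)=-1; sign (−1)^0·-1^1·-1^1 = +1.
(a,b)_13: α=0, u≡4; β=-2, v≡6 (mod 13); (4|13)=+1, (6|13)=-1; sign (−1)^0·+1^-2·-1^0 = +1.
(a,b)_2: α=1, β=7; u≡7, v≡1 (mod 8); ε(u)ε(v)=1·0, αω(v)=1·0, βω(u)=7·0; sum ≡ 0  ⇒  +1.
(a,b)_11: α=-1, u≡9; β=2, v≡5 (mod 11); (9|11)=+1, (5|11)=+1; sign (−1)^0·+1^2·+1^-1 = +1.
(a,b)_23: α=1, u≡5; β=3, v≡19 (mod 23); (5|23)=-1, (19|23)=-1; sign (−1)^1·-1^3·-1^1 = -1.
(-249458, 312018 / ℚ) ramifies at {19, 23}: a division algebra.

[19, 23]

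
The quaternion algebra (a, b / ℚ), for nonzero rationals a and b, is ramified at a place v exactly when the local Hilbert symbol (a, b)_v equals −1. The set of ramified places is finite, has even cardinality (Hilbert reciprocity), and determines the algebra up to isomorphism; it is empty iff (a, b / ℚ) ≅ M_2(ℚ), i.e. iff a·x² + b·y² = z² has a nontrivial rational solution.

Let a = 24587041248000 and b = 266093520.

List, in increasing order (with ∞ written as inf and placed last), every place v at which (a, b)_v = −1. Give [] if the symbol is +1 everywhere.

(a, b) ≡ (595, 2805) mod (ℚ^×)²; places V = {2, 3, 5, 7, 11, 17, ∞}.
(a,b)_7: α=3, u≡2; β=2, v≡6 (mod 7); (2|7)=+1, (6|7)=-1; sign (−1)^0·+1^2·-1^3 = -1.
(a,b)_17: α=1, u≡2; β=1, v≡14 (mod 17); (2|17)=+1, (14|17)=-1; sign (−1)^0·+1^1·-1^1 = -1.
(a,b)_5: α=3, u≡4; β=1, v≡4 (mod 5); (4|5)=+1, (4|5)=+1; sign (−1)^0·+1^1·+1^3 = +1.
(a,b)_∞: sgn(595)=+, sgn(2805)=+, so +1.
(a,b)_3: α=2, u≡1; β=1, v≡2 (mod 3); (1|3)=+1, (2|3)=-1; sign (−1)^0·+1^1·-1^2 = +1.
(a,b)_11: α=4, u≡9; β=3, v≡6 (mod 11); (9|11)=+1, (6|11)=-1; sign (−1)^0·+1^3·-1^4 = +1.
(a,b)_2: α=8, β=4; u≡3, v≡5 (mod 8); ε(u)ε(v)=1·0, αω(v)=8·1, βω(u)=4·1; sum ≡ 0  ⇒  +1.
(595, 2805 / ℚ) ramifies at {7, 17}: a division algebra.

[7, 17]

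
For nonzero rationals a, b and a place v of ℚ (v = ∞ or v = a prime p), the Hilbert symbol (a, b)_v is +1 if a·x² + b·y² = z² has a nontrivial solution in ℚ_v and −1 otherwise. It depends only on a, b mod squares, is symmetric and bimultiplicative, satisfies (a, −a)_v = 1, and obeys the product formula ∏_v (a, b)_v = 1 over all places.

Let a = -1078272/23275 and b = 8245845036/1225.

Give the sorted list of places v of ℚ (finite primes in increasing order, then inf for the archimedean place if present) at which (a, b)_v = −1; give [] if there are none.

[11, 29]

(a, b) ≡ (-247, 70499) mod (ℚ^×)²; places V = {2, 3, 5, 7, 11, 13, 17, 19, 29, ∞}.
(a,b)_∞: sgn(-247)=−, sgn(70499)=+, so +1.
(a,b)_13: α=1, u≡7; β=1, v≡2 (mod 13); (7|13)=-1, (2|13)=-1; sign (−1)^0·-1^1·-1^1 = +1.
(a,b)_3: α=4, u≡2; β=4, v≡2 (mod 3); (2|3)=-1, (2|3)=-1; sign (−1)^0·-1^4·-1^4 = +1.
(a,b)_2: α=10, β=2; u≡1, v≡3 (mod 8); ε(u)ε(v)=0·1, αω(v)=10·1, βω(u)=2·0; sum ≡ 0  ⇒  +1.
(a,b)_29: α=0, u≡14; β=1, v≡24 (mod 29); (14|29)=-1, (24|29)=+1; sign (−1)^0·-1^1·+1^0 = -1.
(a,b)_7: α=-2, u≡6; β=-2, v≡4 (mod 7); (6|7)=-1, (4|7)=+1; sign (−1)^0·-1^-2·+1^-2 = +1.
(a,b)_5: α=-2, u≡3; β=-2, v≡4 (mod 5); (3|5)=-1, (4|5)=+1; sign (−1)^0·-1^-2·+1^-2 = +1.
(a,b)_17: α=0, u≡2; β=1, v≡13 (mod 17); (2|17)=+1, (13|17)=+1; sign (−1)^0·+1^1·+1^0 = +1.
(a,b)_11: α=0, u≡8; β=1, v≡10 (mod 11); (8|11)=-1, (10|11)=-1; sign (−1)^0·-1^1·-1^0 = -1.
(a,b)_19: α=-1, u≡6; β=2, v≡1 (mod 19); (6|19)=+1, (1|19)=+1; sign (−1)^0·+1^2·+1^-1 = +1.
Ram(-247, 70499) = {11, 29}; no ℚ_11-point on the conic.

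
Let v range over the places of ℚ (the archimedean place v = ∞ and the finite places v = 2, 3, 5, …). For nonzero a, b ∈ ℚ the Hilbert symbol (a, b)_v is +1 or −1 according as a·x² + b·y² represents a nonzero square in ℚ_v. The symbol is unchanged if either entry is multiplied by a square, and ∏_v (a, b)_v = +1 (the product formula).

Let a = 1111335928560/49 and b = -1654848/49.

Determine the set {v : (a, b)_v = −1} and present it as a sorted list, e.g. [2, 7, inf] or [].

[2, 5]

(a, b) ≡ (935, -17) mod (ℚ^×)²; places V = {2, 3, 5, 7, 11, 13, 17, ∞}.
(a,b)_∞: sgn(935)=+, sgn(-17)=−, so +1.
(a,b)_7: α=-2, u≡4; β=-2, v≡1 (mod 7); (4|7)=+1, (1|7)=+1; sign (−1)^0·+1^-2·+1^-2 = +1.
(a,b)_11: α=1, u≡2; β=0, v≡5 (mod 11); (2|11)=-1, (5|11)=+1; sign (−1)^0·-1^0·+1^1 = +1.
(a,b)_5: α=1, u≡3; β=0, v≡3 (mod 5); (3|5)=-1, (3|5)=-1; sign (−1)^0·-1^0·-1^1 = -1.
(a,b)_2: α=4, β=6; u≡7, v≡7 (mod 8); ε(u)ε(v)=1·1, αω(v)=4·0, βω(u)=6·0; sum ≡ 1  ⇒  -1.
(a,b)_17: α=3, u≡1; β=1, v≡1 (mod 17); (1|17)=+1, (1|17)=+1; sign (−1)^0·+1^1·+1^3 = +1.
(a,b)_3: α=2, u≡2; β=2, v≡1 (mod 3); (2|3)=-1, (1|3)=+1; sign (−1)^0·-1^2·+1^2 = +1.
(a,b)_13: α=4, u≡1; β=2, v≡1 (mod 13); (1|13)=+1, (1|13)=+1; sign (−1)^0·+1^2·+1^4 = +1.
Ram(935, -17) = {2, 5}; no ℚ_2-point on the conic.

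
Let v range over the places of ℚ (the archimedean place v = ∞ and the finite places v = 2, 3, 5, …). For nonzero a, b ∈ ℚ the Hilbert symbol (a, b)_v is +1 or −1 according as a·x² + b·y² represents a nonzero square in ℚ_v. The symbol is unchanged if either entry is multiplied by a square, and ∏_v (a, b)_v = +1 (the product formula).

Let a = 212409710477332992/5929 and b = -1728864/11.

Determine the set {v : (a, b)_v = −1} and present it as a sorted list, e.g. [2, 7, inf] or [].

[11, 29]

Mod squares: a ≡ 2, b ≡ -14674. Check v ∈ {∞, 2, 3, 7, 11, 13, 23, 29}.
v=7: a=7^-2·(≡4), b=7^0·(≡6) mod 7; (4|7)=+1, (6|7)=-1; (−1)^{-2·0·3}·(+1)^0·(-1)^-2 = +1.
v=11: a=11^-2·(≡6), b=11^-1·(≡6) mod 11; (6|11)=-1, (6|11)=-1; (−1)^{-2·-1·5}·(-1)^-1·(-1)^-2 = -1.
v=3: a=3^8·(≡2), b=3^4·(≡2) mod 3; (2|3)=-1, (2|3)=-1; (−1)^{8·4·1}·(-1)^4·(-1)^8 = +1.
v=29: a=29^4·(≡10), b=29^1·(≡6) mod 29; (10|29)=-1, (6|29)=+1; (−1)^{4·1·14}·(-1)^1·(+1)^4 = -1.
v=2: v_2(a)=9, v_2(b)=5; units ≡ 1, 7 (mod 8); ε·ε+αω+βω = 0·1+9·0+5·0 ≡ 0  ⇒  (a,b)_2 = +1.
v=23: a=23^2·(≡13), b=23^1·(≡8) mod 23; (13|23)=+1, (8|23)=+1; (−1)^{2·1·11}·(+1)^1·(+1)^2 = +1.
v=13: a=13^2·(≡6), b=13^0·(≡10) mod 13; (6|13)=-1, (10|13)=+1; (−1)^{2·0·6}·(-1)^0·(+1)^2 = +1.
v=∞: 2 > 0 and -14674 < 0  ⇒  (a,b)_∞ = +1.
Ram(2, -14674) = {11, 29}; no ℚ_11-point on the conic.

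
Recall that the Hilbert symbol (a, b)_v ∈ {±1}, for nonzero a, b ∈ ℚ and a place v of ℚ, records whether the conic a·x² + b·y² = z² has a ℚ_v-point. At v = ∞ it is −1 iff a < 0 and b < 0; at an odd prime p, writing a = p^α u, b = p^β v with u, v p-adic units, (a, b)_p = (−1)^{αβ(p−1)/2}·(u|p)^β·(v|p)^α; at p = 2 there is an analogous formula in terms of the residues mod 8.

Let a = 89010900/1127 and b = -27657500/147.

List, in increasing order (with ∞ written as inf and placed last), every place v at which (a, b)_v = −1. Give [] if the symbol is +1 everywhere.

[2, 3, 23, 37]

Mod squares: a ≡ 28083, b ≡ -33189. Check v ∈ {∞, 2, 3, 5, 7, 11, 13, 23, 37}.
v=23: a=23^-1·(≡1), b=23^1·(≡1) mod 23; (1|23)=+1, (1|23)=+1; (−1)^{-1·1·11}·(+1)^1·(+1)^-1 = -1.
v=5: a=5^2·(≡3), b=5^4·(≡4) mod 5; (3|5)=-1, (4|5)=+1; (−1)^{2·4·2}·(-1)^4·(+1)^2 = +1.
v=11: a=11^1·(≡5), b=11^0·(≡5) mod 11; (5|11)=+1, (5|11)=+1; (−1)^{1·0·5}·(+1)^0·(+1)^1 = +1.
v=2: v_2(a)=2, v_2(b)=2; units ≡ 3, 3 (mod 8); ε·ε+αω+βω = 1·1+2·1+2·1 ≡ 1  ⇒  (a,b)_2 = -1.
v=7: a=7^-2·(≡3), b=7^-2·(≡6) mod 7; (3|7)=-1, (6|7)=-1; (−1)^{-2·-2·3}·(-1)^-2·(-1)^-2 = +1.
v=∞: 28083 > 0 and -33189 < 0  ⇒  (a,b)_∞ = +1.
v=37: a=37^1·(≡2), b=37^1·(≡26) mod 37; (2|37)=-1, (26|37)=+1; (−1)^{1·1·18}·(-1)^1·(+1)^1 = -1.
v=13: a=13^0·(≡12), b=13^1·(≡7) mod 13; (12|13)=+1, (7|13)=-1; (−1)^{0·1·6}·(+1)^1·(-1)^0 = +1.
v=3: a=3^7·(≡1), b=3^-1·(≡1) mod 3; (1|3)=+1, (1|3)=+1; (−1)^{7·-1·1}·(+1)^-1·(+1)^7 = -1.
(28083, -33189 / ℚ) ramifies at {2, 3, 23, 37}: a division algebra.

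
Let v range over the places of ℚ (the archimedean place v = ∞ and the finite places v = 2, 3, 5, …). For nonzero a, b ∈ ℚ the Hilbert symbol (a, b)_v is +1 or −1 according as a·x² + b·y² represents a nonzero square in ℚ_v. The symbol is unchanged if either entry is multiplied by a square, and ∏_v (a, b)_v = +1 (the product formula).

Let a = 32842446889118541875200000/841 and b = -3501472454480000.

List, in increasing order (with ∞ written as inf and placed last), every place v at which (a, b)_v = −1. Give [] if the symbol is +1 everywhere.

[2, 5, 7, 13]

Mod squares: a ≡ 5005, b ≡ -2. Check v ∈ {∞, 2, 5, 7, 11, 13, 19, 29}.
v=5: a=5^5·(≡4), b=5^4·(≡2) mod 5; (4|5)=+1, (2|5)=-1; (−1)^{5·4·2}·(+1)^4·(-1)^5 = -1.
v=∞: 5005 > 0 and -2 < 0  ⇒  (a,b)_∞ = +1.
v=2: v_2(a)=14, v_2(b)=7; units ≡ 5, 7 (mod 8); ε·ε+αω+βω = 0·1+14·0+7·1 ≡ 1  ⇒  (a,b)_2 = -1.
v=19: a=19^2·(≡8), b=19^2·(≡7) mod 19; (8|19)=-1, (7|19)=+1; (−1)^{2·2·9}·(-1)^2·(+1)^2 = +1.
v=7: a=7^3·(≡1), b=7^2·(≡6) mod 7; (1|7)=+1, (6|7)=-1; (−1)^{3·2·3}·(+1)^2·(-1)^3 = -1.
v=11: a=11^9·(≡1), b=11^4·(≡1) mod 11; (1|11)=+1, (1|11)=+1; (−1)^{9·4·5}·(+1)^4·(+1)^9 = +1.
v=29: a=29^-2·(≡19), b=29^0·(≡12) mod 29; (19|29)=-1, (12|29)=-1; (−1)^{-2·0·14}·(-1)^0·(-1)^-2 = +1.
v=13: a=13^3·(≡2), b=13^2·(≡2) mod 13; (2|13)=-1, (2|13)=-1; (−1)^{3·2·6}·(-1)^2·(-1)^3 = -1.
Ram(5005, -2) = {2, 5, 7, 13}; no ℚ_2-point on the conic.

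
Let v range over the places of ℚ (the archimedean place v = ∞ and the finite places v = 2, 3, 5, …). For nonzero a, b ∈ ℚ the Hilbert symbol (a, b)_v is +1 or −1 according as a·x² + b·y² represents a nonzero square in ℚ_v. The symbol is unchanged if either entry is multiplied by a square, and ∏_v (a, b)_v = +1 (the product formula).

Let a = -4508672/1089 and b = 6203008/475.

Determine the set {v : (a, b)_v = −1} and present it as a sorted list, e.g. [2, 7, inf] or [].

[2, 7, 17, 43]

(a, b) ≡ (-4403, 37582) mod (ℚ^×)²; places V = {2, 3, 5, 7, 11, 17, 19, 23, 37, 43, ∞}.
(a,b)_19: α=0, u≡11; β=-1, v≡13 (mod 19); (11|19)=+1, (13|19)=-1; sign (−1)^0·+1^-1·-1^0 = +1.
(a,b)_23: α=0, u≡8; β=1, v≡6 (mod 23); (8|23)=+1, (6|23)=+1; sign (−1)^0·+1^1·+1^0 = +1.
(a,b)_37: α=1, u≡6; β=0, v≡7 (mod 37); (6|37)=-1, (7|37)=+1; sign (−1)^0·-1^0·+1^1 = +1.
(a,b)_43: α=0, u≡22; β=1, v≡17 (mod 43); (22|43)=-1, (17|43)=+1; sign (−1)^0·-1^1·+1^0 = -1.
(a,b)_5: α=0, u≡2; β=-2, v≡2 (mod 5); (2|5)=-1, (2|5)=-1; sign (−1)^0·-1^-2·-1^0 = +1.
(a,b)_11: α=-2, u≡7; β=0, v≡10 (mod 11); (7|11)=-1, (10|11)=-1; sign (−1)^0·-1^0·-1^-2 = +1.
(a,b)_2: α=10, β=7; u≡5, v≡7 (mod 8); ε(u)ε(v)=0·1, αω(v)=10·0, βω(u)=7·1; sum ≡ 1  ⇒  -1.
(a,b)_3: α=-2, u≡1; β=0, v≡1 (mod 3); (1|3)=+1, (1|3)=+1; sign (−1)^0·+1^0·+1^-2 = +1.
(a,b)_17: α=1, u≡1; β=0, v≡3 (mod 17); (1|17)=+1, (3|17)=-1; sign (−1)^0·+1^0·-1^1 = -1.
(a,b)_7: α=1, u≡4; β=2, v≡3 (mod 7); (4|7)=+1, (3|7)=-1; sign (−1)^0·+1^2·-1^1 = -1.
(a,b)_∞: sgn(-4403)=−, sgn(37582)=+, so +1.
Ram(-4403, 37582) = {2, 7, 17, 43}; no ℚ_2-point on the conic.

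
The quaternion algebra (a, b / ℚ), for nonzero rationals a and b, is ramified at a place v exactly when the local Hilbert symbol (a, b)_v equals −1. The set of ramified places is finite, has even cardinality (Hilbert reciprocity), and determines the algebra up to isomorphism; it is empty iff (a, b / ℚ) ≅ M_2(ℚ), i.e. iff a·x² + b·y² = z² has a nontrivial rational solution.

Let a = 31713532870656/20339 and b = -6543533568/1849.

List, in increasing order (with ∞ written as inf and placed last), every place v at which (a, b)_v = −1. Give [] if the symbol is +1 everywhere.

(a, b) ≡ (452166, -26598) mod (ℚ^×)²; places V = {2, 3, 7, 11, 13, 17, 31, 43, ∞}.
(a,b)_∞: sgn(452166)=+, sgn(-26598)=−, so +1.
(a,b)_2: α=15, β=9; u≡3, v≡5 (mod 8); ε(u)ε(v)=1·0, αω(v)=15·1, βω(u)=9·1; sum ≡ 0  ⇒  +1.
(a,b)_3: α=1, u≡2; β=1, v≡2 (mod 3); (2|3)=-1, (2|3)=-1; sign (−1)^1·-1^1·-1^1 = -1.
(a,b)_43: α=-2, u≡11; β=-2, v≡32 (mod 43); (11|43)=+1, (32|43)=-1; sign (−1)^0·+1^-2·-1^-2 = +1.
(a,b)_11: α=-1, u≡10; β=1, v≡2 (mod 11); (10|11)=-1, (2|11)=-1; sign (−1)^1·-1^1·-1^-1 = -1.
(a,b)_31: α=3, u≡10; β=3, v≡4 (mod 31); (10|31)=+1, (4|31)=+1; sign (−1)^1·+1^3·+1^3 = -1.
(a,b)_7: α=2, u≡4; β=0, v≡2 (mod 7); (4|7)=+1, (2|7)=+1; sign (−1)^0·+1^0·+1^2 = +1.
(a,b)_13: α=1, u≡7; β=1, v≡2 (mod 13); (7|13)=-1, (2|13)=-1; sign (−1)^0·-1^1·-1^1 = +1.
(a,b)_17: α=1, u≡12; β=0, v≡14 (mod 17); (12|17)=-1, (14|17)=-1; sign (−1)^0·-1^0·-1^1 = -1.
Ram(452166, -26598) = {3, 11, 17, 31}; no ℚ_3-point on the conic.

[3, 11, 17, 31]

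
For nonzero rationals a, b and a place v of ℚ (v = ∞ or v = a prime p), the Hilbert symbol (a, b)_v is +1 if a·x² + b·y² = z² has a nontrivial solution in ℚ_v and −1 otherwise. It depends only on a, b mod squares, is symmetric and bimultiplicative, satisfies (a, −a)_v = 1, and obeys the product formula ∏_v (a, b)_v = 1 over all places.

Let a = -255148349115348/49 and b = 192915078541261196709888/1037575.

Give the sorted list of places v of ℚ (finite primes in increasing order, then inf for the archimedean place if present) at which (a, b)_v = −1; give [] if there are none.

[2, 3, 23, 41]

(a, b) ≡ (-13, 7465731) mod (ℚ^×)²; places V = {2, 3, 5, 7, 11, 13, 23, 29, 41, ∞}.
(a,b)_7: α=-2, u≡4; β=-3, v≡5 (mod 7); (4|7)=+1, (5|7)=-1; sign (−1)^0·+1^-3·-1^-2 = +1.
(a,b)_11: α=0, u≡3; β=-2, v≡4 (mod 11); (3|11)=+1, (4|11)=+1; sign (−1)^0·+1^-2·+1^0 = +1.
(a,b)_2: α=2, β=12; u≡3, v≡3 (mod 8); ε(u)ε(v)=1·1, αω(v)=2·1, βω(u)=12·1; sum ≡ 1  ⇒  -1.
(a,b)_23: α=2, u≡10; β=3, v≡17 (mod 23); (10|23)=-1, (17|23)=-1; sign (−1)^0·-1^3·-1^2 = -1.
(a,b)_3: α=8, u≡2; β=11, v≡2 (mod 3); (2|3)=-1, (2|3)=-1; sign (−1)^0·-1^11·-1^8 = -1.
(a,b)_13: α=1, u≡1; β=1, v≡1 (mod 13); (1|13)=+1, (1|13)=+1; sign (−1)^0·+1^1·+1^1 = +1.
(a,b)_41: α=2, u≡13; β=3, v≡9 (mod 41); (13|41)=-1, (9|41)=+1; sign (−1)^0·-1^3·+1^2 = -1.
(a,b)_∞: sgn(-13)=−, sgn(7465731)=+, so +1.
(a,b)_29: α=2, u≡23; β=3, v≡24 (mod 29); (23|29)=+1, (24|29)=+1; sign (−1)^0·+1^3·+1^2 = +1.
(a,b)_5: α=0, u≡3; β=-2, v≡1 (mod 5); (3|5)=-1, (1|5)=+1; sign (−1)^0·-1^-2·+1^0 = +1.
|Ram(-13, 7465731)| = 4, even; anisotropic at {2, 3, 23, 41}.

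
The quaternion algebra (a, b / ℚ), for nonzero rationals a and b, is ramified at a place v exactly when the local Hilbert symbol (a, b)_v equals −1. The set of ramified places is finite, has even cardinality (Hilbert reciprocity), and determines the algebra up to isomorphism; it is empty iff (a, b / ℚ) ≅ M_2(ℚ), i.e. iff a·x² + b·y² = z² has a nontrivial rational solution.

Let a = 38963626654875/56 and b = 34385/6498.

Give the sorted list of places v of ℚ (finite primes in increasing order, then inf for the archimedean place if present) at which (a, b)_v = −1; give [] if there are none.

[2, 13]

Mod squares: a ≡ 2730, b ≡ 130. Check v ∈ {∞, 2, 3, 5, 7, 13, 19, 23}.
v=3: a=3^1·(≡1), b=3^-2·(≡1) mod 3; (1|3)=+1, (1|3)=+1; (−1)^{1·-2·1}·(+1)^-2·(+1)^1 = +1.
v=7: a=7^-1·(≡6), b=7^0·(≡4) mod 7; (6|7)=-1, (4|7)=+1; (−1)^{-1·0·3}·(-1)^0·(+1)^-1 = +1.
v=5: a=5^3·(≡4), b=5^1·(≡4) mod 5; (4|5)=+1, (4|5)=+1; (−1)^{3·1·2}·(+1)^1·(+1)^3 = +1.
v=13: a=13^5·(≡5), b=13^1·(≡10) mod 13; (5|13)=-1, (10|13)=+1; (−1)^{5·1·6}·(-1)^1·(+1)^5 = -1.
v=2: v_2(a)=-3, v_2(b)=-1; units ≡ 5, 1 (mod 8); ε·ε+αω+βω = 0·0+-3·0+-1·1 ≡ 1  ⇒  (a,b)_2 = -1.
v=19: a=19^0·(≡3), b=19^-2·(≡5) mod 19; (3|19)=-1, (5|19)=+1; (−1)^{0·-2·9}·(-1)^-2·(+1)^0 = +1.
v=23: a=23^4·(≡12), b=23^2·(≡15) mod 23; (12|23)=+1, (15|23)=-1; (−1)^{4·2·11}·(+1)^2·(-1)^4 = +1.
v=∞: 2730 > 0 and 130 > 0  ⇒  (a,b)_∞ = +1.
(2730, 130 / ℚ) ramifies at {2, 13}: a division algebra.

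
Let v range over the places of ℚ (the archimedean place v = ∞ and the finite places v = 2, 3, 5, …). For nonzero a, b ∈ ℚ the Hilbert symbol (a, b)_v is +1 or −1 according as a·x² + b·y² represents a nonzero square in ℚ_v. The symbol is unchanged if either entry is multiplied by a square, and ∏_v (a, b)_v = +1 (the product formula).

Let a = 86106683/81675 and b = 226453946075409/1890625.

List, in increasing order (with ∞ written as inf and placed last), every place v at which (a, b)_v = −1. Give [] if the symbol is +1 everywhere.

[29, 37]

Mod squares: a ≡ 5289, b ≡ 2507601. Check v ∈ {∞, 2, 3, 5, 11, 13, 17, 19, 29, 37, 41, 43}.
v=11: a=11^-2·(≡9), b=11^-2·(≡6) mod 11; (9|11)=+1, (6|11)=-1; (−1)^{-2·-2·5}·(+1)^-2·(-1)^-2 = +1.
v=19: a=19^0·(≡1), b=19^1·(≡11) mod 19; (1|19)=+1, (11|19)=+1; (−1)^{0·1·9}·(+1)^1·(+1)^0 = +1.
v=2: v_2(a)=0, v_2(b)=0; units ≡ 1, 1 (mod 8); ε·ε+αω+βω = 0·0+0·0+0·0 ≡ 0  ⇒  (a,b)_2 = +1.
v=41: a=41^1·(≡34), b=41^1·(≡14) mod 41; (34|41)=-1, (14|41)=-1; (−1)^{1·1·20}·(-1)^1·(-1)^1 = +1.
v=17: a=17^2·(≡8), b=17^2·(≡16) mod 17; (8|17)=+1, (16|17)=+1; (−1)^{2·2·8}·(+1)^2·(+1)^2 = +1.
v=3: a=3^-3·(≡2), b=3^1·(≡1) mod 3; (2|3)=-1, (1|3)=+1; (−1)^{-3·1·1}·(-1)^1·(+1)^-3 = +1.
v=29: a=29^0·(≡21), b=29^1·(≡4) mod 29; (21|29)=-1, (4|29)=+1; (−1)^{0·1·14}·(-1)^1·(+1)^0 = -1.
v=37: a=37^0·(≡20), b=37^1·(≡26) mod 37; (20|37)=-1, (26|37)=+1; (−1)^{0·1·18}·(-1)^1·(+1)^0 = -1.
v=∞: 5289 > 0 and 2507601 > 0  ⇒  (a,b)_∞ = +1.
v=13: a=13^2·(≡7), b=13^2·(≡5) mod 13; (7|13)=-1, (5|13)=-1; (−1)^{2·2·6}·(-1)^2·(-1)^2 = +1.
v=43: a=43^1·(≡39), b=43^2·(≡38) mod 43; (39|43)=-1, (38|43)=+1; (−1)^{1·2·21}·(-1)^2·(+1)^1 = +1.
v=5: a=5^-2·(≡4), b=5^-6·(≡4) mod 5; (4|5)=+1, (4|5)=+1; (−1)^{-2·-6·2}·(+1)^-6·(+1)^-2 = +1.
Ram(5289, 2507601) = {29, 37}; no ℚ_29-point on the conic.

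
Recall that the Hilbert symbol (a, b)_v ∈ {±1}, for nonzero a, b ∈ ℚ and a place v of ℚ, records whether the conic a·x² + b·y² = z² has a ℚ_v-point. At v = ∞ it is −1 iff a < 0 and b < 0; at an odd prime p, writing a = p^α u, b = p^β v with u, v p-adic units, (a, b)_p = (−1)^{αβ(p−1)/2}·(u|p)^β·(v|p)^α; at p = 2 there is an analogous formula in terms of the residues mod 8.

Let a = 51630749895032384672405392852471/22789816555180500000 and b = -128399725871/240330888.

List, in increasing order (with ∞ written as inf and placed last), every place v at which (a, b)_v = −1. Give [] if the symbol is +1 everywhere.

(a, b) ≡ (62, -2542) mod (ℚ^×)²; places V = {2, 3, 5, 7, 19, 23, 29, 31, 41, ∞}.
(a,b)_19: α=6, u≡11; β=2, v≡9 (mod 19); (11|19)=+1, (9|19)=+1; sign (−1)^0·+1^2·+1^6 = +1.
(a,b)_23: α=12, u≡1; β=4, v≡19 (mod 23); (1|23)=+1, (19|23)=-1; sign (−1)^0·+1^4·-1^12 = +1.
(a,b)_31: α=3, u≡25; β=1, v≡11 (mod 31); (25|31)=+1, (11|31)=-1; sign (−1)^1·+1^1·-1^3 = +1.
(a,b)_∞: sgn(62)=+, sgn(-2542)=−, so +1.
(a,b)_3: α=-18, u≡2; β=-6, v≡2 (mod 3); (2|3)=-1, (2|3)=-1; sign (−1)^0·-1^-6·-1^-18 = +1.
(a,b)_7: α=-6, u≡5; β=-2, v≡3 (mod 7); (5|7)=-1, (3|7)=-1; sign (−1)^0·-1^-2·-1^-6 = +1.
(a,b)_29: α=0, u≡7; β=-2, v≡12 (mod 29); (7|29)=+1, (12|29)=-1; sign (−1)^0·+1^-2·-1^0 = +1.
(a,b)_41: α=2, u≡25; β=1, v≡9 (mod 41); (25|41)=+1, (9|41)=+1; sign (−1)^0·+1^1·+1^2 = +1.
(a,b)_5: α=-6, u≡3; β=0, v≡3 (mod 5); (3|5)=-1, (3|5)=-1; sign (−1)^0·-1^0·-1^-6 = +1.
(a,b)_2: α=-5, β=-3; u≡7, v≡1 (mod 8); ε(u)ε(v)=1·0, αω(v)=-5·0, βω(u)=-3·0; sum ≡ 0  ⇒  +1.
Every local symbol is +1, so the conic 62·x² + -2542·y² = z² has ℚ_v-points for all v and hence a ℚ-point; (a, b / ℚ) ≅ M_2(ℚ).

[]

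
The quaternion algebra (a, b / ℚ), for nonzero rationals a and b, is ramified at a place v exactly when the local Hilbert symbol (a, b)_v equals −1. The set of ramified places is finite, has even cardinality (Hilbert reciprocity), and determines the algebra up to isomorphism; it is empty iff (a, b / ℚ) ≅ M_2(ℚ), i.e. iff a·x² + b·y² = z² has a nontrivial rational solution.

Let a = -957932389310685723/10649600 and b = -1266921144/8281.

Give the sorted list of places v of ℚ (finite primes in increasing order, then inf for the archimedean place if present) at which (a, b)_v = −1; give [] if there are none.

[11, 13, 19, 29, 37, inf]

Mod squares: a ≡ -6232798, b ≡ -66526. Check v ∈ {∞, 2, 3, 5, 7, 11, 13, 19, 23, 29, 31, 37}.
v=29: a=29^2·(≡3), b=29^1·(≡18) mod 29; (3|29)=-1, (18|29)=-1; (−1)^{2·1·14}·(-1)^1·(-1)^2 = -1.
v=11: a=11^1·(≡5), b=11^0·(≡8) mod 11; (5|11)=+1, (8|11)=-1; (−1)^{1·0·5}·(+1)^0·(-1)^1 = -1.
v=13: a=13^-1·(≡8), b=13^-2·(≡7) mod 13; (8|13)=-1, (7|13)=-1; (−1)^{-1·-2·6}·(-1)^-2·(-1)^-1 = -1.
v=31: a=31^1·(≡18), b=31^1·(≡29) mod 31; (18|31)=+1, (29|31)=-1; (−1)^{1·1·15}·(+1)^1·(-1)^1 = +1.
v=7: a=7^0·(≡1), b=7^-2·(≡1) mod 7; (1|7)=+1, (1|7)=+1; (−1)^{0·-2·3}·(+1)^-2·(+1)^0 = +1.
v=3: a=3^8·(≡2), b=3^2·(≡2) mod 3; (2|3)=-1, (2|3)=-1; (−1)^{8·2·1}·(-1)^2·(-1)^8 = +1.
v=19: a=19^1·(≡18), b=19^0·(≡14) mod 19; (18|19)=-1, (14|19)=-1; (−1)^{1·0·9}·(-1)^0·(-1)^1 = -1.
v=5: a=5^-2·(≡3), b=5^0·(≡1) mod 5; (3|5)=-1, (1|5)=+1; (−1)^{-2·0·2}·(-1)^0·(+1)^-2 = +1.
v=37: a=37^3·(≡26), b=37^1·(≡13) mod 37; (26|37)=+1, (13|37)=-1; (−1)^{3·1·18}·(+1)^1·(-1)^3 = -1.
v=2: v_2(a)=-15, v_2(b)=3; units ≡ 1, 1 (mod 8); ε·ε+αω+βω = 0·0+-15·0+3·0 ≡ 0  ⇒  (a,b)_2 = +1.
v=∞: -6232798 < 0 and -66526 < 0  ⇒  (a,b)_∞ = -1.
v=23: a=23^2·(≡2), b=23^2·(≡8) mod 23; (2|23)=+1, (8|23)=+1; (−1)^{2·2·11}·(+1)^2·(+1)^2 = +1.
Ram(-6232798, -66526) = {11, 13, 19, 29, 37, ∞}; no ℚ_11-point on the conic.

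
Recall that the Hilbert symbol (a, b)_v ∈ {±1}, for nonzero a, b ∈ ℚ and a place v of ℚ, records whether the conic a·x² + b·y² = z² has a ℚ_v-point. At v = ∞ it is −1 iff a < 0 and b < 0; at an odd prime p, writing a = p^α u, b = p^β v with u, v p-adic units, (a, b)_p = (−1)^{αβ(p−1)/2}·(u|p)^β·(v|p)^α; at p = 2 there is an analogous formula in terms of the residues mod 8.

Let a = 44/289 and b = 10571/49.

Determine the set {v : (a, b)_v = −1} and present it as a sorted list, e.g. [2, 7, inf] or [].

[2, 11]

(a, b) ≡ (11, 11) mod (ℚ^×)²; places V = {2, 7, 11, 17, 31, ∞}.
(a,b)_∞: sgn(11)=+, sgn(11)=+, so +1.
(a,b)_11: α=1, u≡5; β=1, v≡3 (mod 11); (5|11)=+1, (3|11)=+1; sign (−1)^1·+1^1·+1^1 = -1.
(a,b)_31: α=0, u≡23; β=2, v≡23 (mod 31); (23|31)=-1, (23|31)=-1; sign (−1)^0·-1^2·-1^0 = +1.
(a,b)_17: α=-2, u≡10; β=0, v≡10 (mod 17); (10|17)=-1, (10|17)=-1; sign (−1)^0·-1^0·-1^-2 = +1.
(a,b)_7: α=0, u≡1; β=-2, v≡1 (mod 7); (1|7)=+1, (1|7)=+1; sign (−1)^0·+1^-2·+1^0 = +1.
(a,b)_2: α=2, β=0; u≡3, v≡3 (mod 8); ε(u)ε(v)=1·1, αω(v)=2·1, βω(u)=0·1; sum ≡ 1  ⇒  -1.
(11, 11 / ℚ) ramifies at {2, 11}: a division algebra.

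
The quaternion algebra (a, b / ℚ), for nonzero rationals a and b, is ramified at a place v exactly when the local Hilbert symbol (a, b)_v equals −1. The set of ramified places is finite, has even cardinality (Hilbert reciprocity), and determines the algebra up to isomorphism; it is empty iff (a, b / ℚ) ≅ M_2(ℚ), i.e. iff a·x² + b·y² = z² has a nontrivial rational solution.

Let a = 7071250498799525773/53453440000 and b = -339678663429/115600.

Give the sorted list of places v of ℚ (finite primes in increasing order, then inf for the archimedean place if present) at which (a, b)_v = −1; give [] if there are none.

[19, 37]

Mod squares: a ≡ 37, b ≡ -2109. Check v ∈ {∞, 2, 3, 5, 7, 17, 19, 37}.
v=3: a=3^0·(≡1), b=3^1·(≡2) mod 3; (1|3)=+1, (2|3)=-1; (−1)^{0·1·1}·(+1)^1·(-1)^0 = +1.
v=37: a=37^5·(≡34), b=37^3·(≡6) mod 37; (34|37)=+1, (6|37)=-1; (−1)^{5·3·18}·(+1)^3·(-1)^5 = -1.
v=19: a=19^2·(≡18), b=19^1·(≡15) mod 19; (18|19)=-1, (15|19)=-1; (−1)^{2·1·9}·(-1)^1·(-1)^2 = -1.
v=7: a=7^10·(≡1), b=7^6·(≡3) mod 7; (1|7)=+1, (3|7)=-1; (−1)^{10·6·3}·(+1)^6·(-1)^10 = +1.
v=2: v_2(a)=-10, v_2(b)=-4; units ≡ 5, 3 (mod 8); ε·ε+αω+βω = 0·1+-10·1+-4·1 ≡ 0  ⇒  (a,b)_2 = +1.
v=5: a=5^-4·(≡2), b=5^-2·(≡4) mod 5; (2|5)=-1, (4|5)=+1; (−1)^{-4·-2·2}·(-1)^-2·(+1)^-4 = +1.
v=∞: 37 > 0 and -2109 < 0  ⇒  (a,b)_∞ = +1.
v=17: a=17^-4·(≡6), b=17^-2·(≡8) mod 17; (6|17)=-1, (8|17)=+1; (−1)^{-4·-2·8}·(-1)^-2·(+1)^-4 = +1.
|Ram(37, -2109)| = 2, even; anisotropic at {19, 37}.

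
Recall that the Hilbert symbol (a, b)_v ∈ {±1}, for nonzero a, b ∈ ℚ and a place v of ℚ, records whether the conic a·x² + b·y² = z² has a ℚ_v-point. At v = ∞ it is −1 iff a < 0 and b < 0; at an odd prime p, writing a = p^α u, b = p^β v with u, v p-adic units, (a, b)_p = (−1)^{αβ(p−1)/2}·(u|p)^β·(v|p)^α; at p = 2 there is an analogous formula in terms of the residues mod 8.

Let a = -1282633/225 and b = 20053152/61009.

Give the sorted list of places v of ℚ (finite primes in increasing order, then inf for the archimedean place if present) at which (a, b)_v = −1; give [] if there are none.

[17, 29]

(a, b) ≡ (-3553, 58) mod (ℚ^×)²; places V = {2, 3, 5, 7, 11, 13, 17, 19, 29, ∞}.
(a,b)_17: α=1, u≡12; β=0, v≡12 (mod 17); (12|17)=-1, (12|17)=-1; sign (−1)^0·-1^0·-1^1 = -1.
(a,b)_11: α=1, u≡6; β=0, v≡3 (mod 11); (6|11)=-1, (3|11)=+1; sign (−1)^0·-1^0·+1^1 = +1.
(a,b)_13: α=0, u≡3; β=-2, v≡8 (mod 13); (3|13)=+1, (8|13)=-1; sign (−1)^0·+1^-2·-1^0 = +1.
(a,b)_5: α=-2, u≡3; β=0, v≡3 (mod 5); (3|5)=-1, (3|5)=-1; sign (−1)^0·-1^0·-1^-2 = +1.
(a,b)_2: α=0, β=5; u≡7, v≡5 (mod 8); ε(u)ε(v)=1·0, αω(v)=0·1, βω(u)=5·0; sum ≡ 0  ⇒  +1.
(a,b)_∞: sgn(-3553)=−, sgn(58)=+, so +1.
(a,b)_29: α=0, u≡3; β=1, v≡19 (mod 29); (3|29)=-1, (19|29)=-1; sign (−1)^0·-1^1·-1^0 = -1.
(a,b)_3: α=-2, u≡2; β=2, v≡1 (mod 3); (2|3)=-1, (1|3)=+1; sign (−1)^0·-1^2·+1^-2 = +1.
(a,b)_7: α=0, u≡5; β=4, v≡2 (mod 7); (5|7)=-1, (2|7)=+1; sign (−1)^0·-1^4·+1^0 = +1.
(a,b)_19: α=3, u≡18; β=-2, v≡9 (mod 19); (18|19)=-1, (9|19)=+1; sign (−1)^0·-1^-2·+1^3 = +1.
|Ram(-3553, 58)| = 2, even; anisotropic at {17, 29}.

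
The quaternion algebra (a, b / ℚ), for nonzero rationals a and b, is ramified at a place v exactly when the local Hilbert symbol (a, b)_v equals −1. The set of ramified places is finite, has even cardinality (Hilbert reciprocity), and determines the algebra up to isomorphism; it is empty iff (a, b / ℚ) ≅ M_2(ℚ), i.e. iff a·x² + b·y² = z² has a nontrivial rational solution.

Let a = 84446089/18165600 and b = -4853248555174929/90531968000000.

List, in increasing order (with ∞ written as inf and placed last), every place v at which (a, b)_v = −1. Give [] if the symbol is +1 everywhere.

[7, 19]

Mod squares: a ≡ 10374, b ≡ -3458. Check v ∈ {∞, 2, 3, 5, 7, 13, 17, 19, 29}.
v=5: a=5^-2·(≡1), b=5^-6·(≡3) mod 5; (1|5)=+1, (3|5)=-1; (−1)^{-2·-6·2}·(+1)^-6·(-1)^-2 = +1.
v=29: a=29^-2·(≡11), b=29^-4·(≡1) mod 29; (11|29)=-1, (1|29)=+1; (−1)^{-2·-4·14}·(-1)^-4·(+1)^-2 = +1.
v=17: a=17^2·(≡16), b=17^2·(≡5) mod 17; (16|17)=+1, (5|17)=-1; (−1)^{2·2·8}·(+1)^2·(-1)^2 = +1.
v=19: a=19^1·(≡8), b=19^5·(≡2) mod 19; (8|19)=-1, (2|19)=-1; (−1)^{1·5·9}·(-1)^5·(-1)^1 = -1.
v=∞: 10374 > 0 and -3458 < 0  ⇒  (a,b)_∞ = +1.
v=3: a=3^-3·(≡2), b=3^2·(≡1) mod 3; (2|3)=-1, (1|3)=+1; (−1)^{-3·2·1}·(-1)^2·(+1)^-3 = +1.
v=7: a=7^1·(≡5), b=7^3·(≡6) mod 7; (5|7)=-1, (6|7)=-1; (−1)^{1·3·3}·(-1)^3·(-1)^1 = -1.
v=13: a=13^3·(≡2), b=13^3·(≡6) mod 13; (2|13)=-1, (6|13)=-1; (−1)^{3·3·6}·(-1)^3·(-1)^3 = +1.
v=2: v_2(a)=-5, v_2(b)=-13; units ≡ 3, 7 (mod 8); ε·ε+αω+βω = 1·1+-5·0+-13·1 ≡ 0  ⇒  (a,b)_2 = +1.
|Ram(10374, -3458)| = 2, even; anisotropic at {7, 19}.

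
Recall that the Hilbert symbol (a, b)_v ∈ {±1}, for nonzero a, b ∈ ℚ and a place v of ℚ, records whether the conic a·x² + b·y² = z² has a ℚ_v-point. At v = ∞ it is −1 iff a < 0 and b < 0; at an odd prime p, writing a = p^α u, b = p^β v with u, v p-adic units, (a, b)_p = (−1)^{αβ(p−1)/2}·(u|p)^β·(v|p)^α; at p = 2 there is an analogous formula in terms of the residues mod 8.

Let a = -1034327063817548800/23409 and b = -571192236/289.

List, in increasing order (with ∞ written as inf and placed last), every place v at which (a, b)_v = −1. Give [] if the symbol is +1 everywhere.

Mod squares: a ≡ -13, b ≡ -1762939. Check v ∈ {∞, 2, 3, 5, 13, 17, 29, 31, 37, 53}.
v=53: a=53^2·(≡13), b=53^1·(≡45) mod 53; (13|53)=+1, (45|53)=-1; (−1)^{2·1·26}·(+1)^1·(-1)^2 = +1.
v=2: v_2(a)=10, v_2(b)=2; units ≡ 3, 5 (mod 8); ε·ε+αω+βω = 1·0+10·1+2·1 ≡ 0  ⇒  (a,b)_2 = +1.
v=31: a=31^2·(≡1), b=31^1·(≡10) mod 31; (1|31)=+1, (10|31)=+1; (−1)^{2·1·15}·(+1)^1·(+1)^2 = +1.
v=∞: -13 < 0 and -1762939 < 0  ⇒  (a,b)_∞ = -1.
v=3: a=3^-4·(≡2), b=3^4·(≡2) mod 3; (2|3)=-1, (2|3)=-1; (−1)^{-4·4·1}·(-1)^4·(-1)^-4 = +1.
v=37: a=37^2·(≡19), b=37^1·(≡1) mod 37; (19|37)=-1, (1|37)=+1; (−1)^{2·1·18}·(-1)^1·(+1)^2 = -1.
v=17: a=17^-2·(≡16), b=17^-2·(≡12) mod 17; (16|17)=+1, (12|17)=-1; (−1)^{-2·-2·8}·(+1)^-2·(-1)^-2 = +1.
v=13: a=13^1·(≡12), b=13^0·(≡3) mod 13; (12|13)=+1, (3|13)=+1; (−1)^{1·0·6}·(+1)^0·(+1)^1 = +1.
v=29: a=29^2·(≡23), b=29^1·(≡6) mod 29; (23|29)=+1, (6|29)=+1; (−1)^{2·1·14}·(+1)^1·(+1)^2 = +1.
v=5: a=5^2·(≡2), b=5^0·(≡1) mod 5; (2|5)=-1, (1|5)=+1; (−1)^{2·0·2}·(-1)^0·(+1)^2 = +1.
Ram(-13, -1762939) = {37, ∞}; no ℚ_37-point on the conic.

[37, inf]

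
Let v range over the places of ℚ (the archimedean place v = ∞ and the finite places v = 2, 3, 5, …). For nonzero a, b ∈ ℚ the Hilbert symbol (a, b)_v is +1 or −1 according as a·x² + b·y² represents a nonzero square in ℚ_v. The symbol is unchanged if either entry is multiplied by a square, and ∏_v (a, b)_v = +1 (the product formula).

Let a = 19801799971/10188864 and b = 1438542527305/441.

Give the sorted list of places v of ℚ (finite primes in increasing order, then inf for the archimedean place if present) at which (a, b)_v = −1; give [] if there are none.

(a, b) ≡ (71299, 1496922505) mod (ℚ^×)²; places V = {2, 3, 5, 7, 13, 17, 19, 31, 37, 41, 47, ∞}.
(a,b)_17: α=2, u≡8; β=1, v≡3 (mod 17); (8|17)=+1, (3|17)=-1; sign (−1)^0·+1^1·-1^2 = +1.
(a,b)_3: α=-2, u≡1; β=-2, v≡1 (mod 3); (1|3)=+1, (1|3)=+1; sign (−1)^0·+1^-2·+1^-2 = +1.
(a,b)_5: α=0, u≡4; β=1, v≡1 (mod 5); (4|5)=+1, (1|5)=+1; sign (−1)^0·+1^1·+1^0 = +1.
(a,b)_37: α=1, u≡25; β=1, v≡16 (mod 37); (25|37)=+1, (16|37)=+1; sign (−1)^0·+1^1·+1^1 = +1.
(a,b)_2: α=-6, β=0; u≡3, v≡1 (mod 8); ε(u)ε(v)=1·0, αω(v)=-6·0, βω(u)=0·1; sum ≡ 0  ⇒  +1.
(a,b)_31: α=2, u≡21; β=2, v≡21 (mod 31); (21|31)=-1, (21|31)=-1; sign (−1)^0·-1^2·-1^2 = +1.
(a,b)_13: α=0, u≡7; β=1, v≡8 (mod 13); (7|13)=-1, (8|13)=-1; sign (−1)^0·-1^1·-1^0 = -1.
(a,b)_47: α=1, u≡46; β=1, v≡7 (mod 47); (46|47)=-1, (7|47)=+1; sign (−1)^1·-1^1·+1^1 = +1.
(a,b)_7: α=-2, u≡2; β=-2, v≡1 (mod 7); (2|7)=+1, (1|7)=+1; sign (−1)^0·+1^-2·+1^-2 = +1.
(a,b)_19: α=-2, u≡1; β=1, v≡10 (mod 19); (1|19)=+1, (10|19)=-1; sign (−1)^0·+1^1·-1^-2 = +1.
(a,b)_∞: sgn(71299)=+, sgn(1496922505)=+, so +1.
(a,b)_41: α=1, u≡17; β=1, v≡23 (mod 41); (17|41)=-1, (23|41)=+1; sign (−1)^0·-1^1·+1^1 = -1.
Ram(71299, 1496922505) = {13, 41}; no ℚ_13-point on the conic.

[13, 41]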